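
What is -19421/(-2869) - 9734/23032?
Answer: 209688813/33039404 ≈ 6.3466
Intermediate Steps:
-19421/(-2869) - 9734/23032 = -19421*(-1/2869) - 9734*1/23032 = 19421/2869 - 4867/11516 = 209688813/33039404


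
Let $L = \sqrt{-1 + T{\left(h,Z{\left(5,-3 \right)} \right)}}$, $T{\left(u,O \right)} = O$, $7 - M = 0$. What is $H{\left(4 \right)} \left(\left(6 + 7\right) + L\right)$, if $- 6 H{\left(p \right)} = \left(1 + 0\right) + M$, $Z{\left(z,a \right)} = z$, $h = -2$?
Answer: $-20$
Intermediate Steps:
$M = 7$ ($M = 7 - 0 = 7 + 0 = 7$)
$L = 2$ ($L = \sqrt{-1 + 5} = \sqrt{4} = 2$)
$H{\left(p \right)} = - \frac{4}{3}$ ($H{\left(p \right)} = - \frac{\left(1 + 0\right) + 7}{6} = - \frac{1 + 7}{6} = \left(- \frac{1}{6}\right) 8 = - \frac{4}{3}$)
$H{\left(4 \right)} \left(\left(6 + 7\right) + L\right) = - \frac{4 \left(\left(6 + 7\right) + 2\right)}{3} = - \frac{4 \left(13 + 2\right)}{3} = \left(- \frac{4}{3}\right) 15 = -20$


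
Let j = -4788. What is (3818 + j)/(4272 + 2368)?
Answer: -97/664 ≈ -0.14608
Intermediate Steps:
(3818 + j)/(4272 + 2368) = (3818 - 4788)/(4272 + 2368) = -970/6640 = -970*1/6640 = -97/664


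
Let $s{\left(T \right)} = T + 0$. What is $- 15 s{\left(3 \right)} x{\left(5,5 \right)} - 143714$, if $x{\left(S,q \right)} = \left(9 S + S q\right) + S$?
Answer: $-147089$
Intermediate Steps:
$s{\left(T \right)} = T$
$x{\left(S,q \right)} = 10 S + S q$
$- 15 s{\left(3 \right)} x{\left(5,5 \right)} - 143714 = \left(-15\right) 3 \cdot 5 \left(10 + 5\right) - 143714 = - 45 \cdot 5 \cdot 15 - 143714 = \left(-45\right) 75 - 143714 = -3375 - 143714 = -147089$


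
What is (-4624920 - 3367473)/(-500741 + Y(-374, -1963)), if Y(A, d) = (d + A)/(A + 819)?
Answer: 3556614885/222832082 ≈ 15.961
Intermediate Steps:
Y(A, d) = (A + d)/(819 + A)
(-4624920 - 3367473)/(-500741 + Y(-374, -1963)) = (-4624920 - 3367473)/(-500741 + (-374 - 1963)/(819 - 374)) = -7992393/(-500741 - 2337/445) = -7992393/(-222832082/445) = -7992393*(-445/222832082) = 3556614885/222832082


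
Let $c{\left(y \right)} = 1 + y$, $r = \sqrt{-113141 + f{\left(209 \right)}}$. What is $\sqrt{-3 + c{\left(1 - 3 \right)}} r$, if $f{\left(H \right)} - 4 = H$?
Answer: $- 8 \sqrt{7058} \approx -672.1$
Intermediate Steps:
$f{\left(H \right)} = 4 + H$
$r = 4 i \sqrt{7058}$ ($r = \sqrt{-113141 + \left(4 + 209\right)} = \sqrt{-113141 + 213} = \sqrt{-112928} = 4 i \sqrt{7058} \approx 336.05 i$)
$\sqrt{-3 + c{\left(1 - 3 \right)}} r = \sqrt{-3 + \left(1 + \left(1 - 3\right)\right)} 4 i \sqrt{7058} = \sqrt{-3 + \left(1 - 2\right)} 4 i \sqrt{7058} = \sqrt{-3 - 1} \cdot 4 i \sqrt{7058} = \sqrt{-4} \cdot 4 i \sqrt{7058} = 2 i 4 i \sqrt{7058} = - 8 \sqrt{7058}$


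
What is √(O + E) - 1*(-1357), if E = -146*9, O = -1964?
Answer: 1357 + I*√3278 ≈ 1357.0 + 57.254*I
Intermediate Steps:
E = -1314
√(O + E) - 1*(-1357) = √(-1964 - 1314) - 1*(-1357) = √(-3278) + 1357 = I*√3278 + 1357 = 1357 + I*√3278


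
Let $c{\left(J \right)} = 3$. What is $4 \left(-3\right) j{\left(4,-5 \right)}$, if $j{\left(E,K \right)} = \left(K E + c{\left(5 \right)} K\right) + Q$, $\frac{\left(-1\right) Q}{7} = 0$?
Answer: $420$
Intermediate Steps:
$Q = 0$ ($Q = \left(-7\right) 0 = 0$)
$j{\left(E,K \right)} = 3 K + E K$ ($j{\left(E,K \right)} = \left(K E + 3 K\right) + 0 = \left(E K + 3 K\right) + 0 = \left(3 K + E K\right) + 0 = 3 K + E K$)
$4 \left(-3\right) j{\left(4,-5 \right)} = 4 \left(-3\right) \left(- 5 \left(3 + 4\right)\right) = - 12 \left(\left(-5\right) 7\right) = \left(-12\right) \left(-35\right) = 420$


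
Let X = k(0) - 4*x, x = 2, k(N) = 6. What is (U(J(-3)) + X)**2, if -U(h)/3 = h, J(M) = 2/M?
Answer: 0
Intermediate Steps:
U(h) = -3*h
X = -2 (X = 6 - 4*2 = 6 - 8 = -2)
(U(J(-3)) + X)**2 = (-6/(-3) - 2)**2 = (-6*(-1)/3 - 2)**2 = (-3*(-2/3) - 2)**2 = (2 - 2)**2 = 0**2 = 0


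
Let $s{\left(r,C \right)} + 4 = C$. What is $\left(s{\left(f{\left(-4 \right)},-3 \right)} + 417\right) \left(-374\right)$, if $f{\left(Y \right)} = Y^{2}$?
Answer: $-153340$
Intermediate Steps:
$s{\left(r,C \right)} = -4 + C$
$\left(s{\left(f{\left(-4 \right)},-3 \right)} + 417\right) \left(-374\right) = \left(\left(-4 - 3\right) + 417\right) \left(-374\right) = \left(-7 + 417\right) \left(-374\right) = 410 \left(-374\right) = -153340$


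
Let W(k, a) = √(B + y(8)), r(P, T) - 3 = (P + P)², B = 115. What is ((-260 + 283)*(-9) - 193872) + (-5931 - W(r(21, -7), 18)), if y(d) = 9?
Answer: -200010 - 2*√31 ≈ -2.0002e+5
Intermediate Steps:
r(P, T) = 3 + 4*P² (r(P, T) = 3 + (P + P)² = 3 + (2*P)² = 3 + 4*P²)
W(k, a) = 2*√31 (W(k, a) = √(115 + 9) = √124 = 2*√31)
((-260 + 283)*(-9) - 193872) + (-5931 - W(r(21, -7), 18)) = ((-260 + 283)*(-9) - 193872) + (-5931 - 2*√31) = (23*(-9) - 193872) + (-5931 - 2*√31) = (-207 - 193872) + (-5931 - 2*√31) = -194079 + (-5931 - 2*√31) = -200010 - 2*√31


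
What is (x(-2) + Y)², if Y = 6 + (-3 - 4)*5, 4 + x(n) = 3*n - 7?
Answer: 2116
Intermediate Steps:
x(n) = -11 + 3*n (x(n) = -4 + (3*n - 7) = -4 + (-7 + 3*n) = -11 + 3*n)
Y = -29 (Y = 6 - 7*5 = 6 - 35 = -29)
(x(-2) + Y)² = ((-11 + 3*(-2)) - 29)² = ((-11 - 6) - 29)² = (-17 - 29)² = (-46)² = 2116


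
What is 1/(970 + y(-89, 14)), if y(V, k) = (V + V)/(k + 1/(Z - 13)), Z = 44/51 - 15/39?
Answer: 115565/110620294 ≈ 0.0010447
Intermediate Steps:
Z = 317/663 (Z = 44*(1/51) - 15*1/39 = 44/51 - 5/13 = 317/663 ≈ 0.47813)
y(V, k) = 2*V/(-663/8302 + k) (y(V, k) = (V + V)/(k + 1/(317/663 - 13)) = (2*V)/(k + 1/(-8302/663)) = (2*V)/(k - 663/8302) = (2*V)/(-663/8302 + k) = 2*V/(-663/8302 + k))
1/(970 + y(-89, 14)) = 1/(970 + 16604*(-89)/(-663 + 8302*14)) = 1/(970 + 16604*(-89)/(-663 + 116228)) = 1/(970 + 16604*(-89)/115565) = 1/(970 + 16604*(-89)*(1/115565)) = 1/(970 - 1477756/115565) = 1/(110620294/115565) = 115565/110620294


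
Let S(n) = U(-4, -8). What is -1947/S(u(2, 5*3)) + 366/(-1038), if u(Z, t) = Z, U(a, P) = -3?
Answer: 112216/173 ≈ 648.65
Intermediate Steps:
S(n) = -3
-1947/S(u(2, 5*3)) + 366/(-1038) = -1947/(-3) + 366/(-1038) = -1947*(-1/3) + 366*(-1/1038) = 649 - 61/173 = 112216/173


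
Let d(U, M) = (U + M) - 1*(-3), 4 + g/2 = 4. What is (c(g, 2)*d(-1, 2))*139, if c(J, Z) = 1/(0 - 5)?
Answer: -556/5 ≈ -111.20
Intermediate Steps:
g = 0 (g = -8 + 2*4 = -8 + 8 = 0)
c(J, Z) = -1/5 (c(J, Z) = 1/(-5) = -1/5)
d(U, M) = 3 + M + U (d(U, M) = (M + U) + 3 = 3 + M + U)
(c(g, 2)*d(-1, 2))*139 = -(3 + 2 - 1)/5*139 = -1/5*4*139 = -4/5*139 = -556/5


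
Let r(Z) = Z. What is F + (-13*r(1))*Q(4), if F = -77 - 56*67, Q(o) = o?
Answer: -3881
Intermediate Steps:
F = -3829 (F = -77 - 3752 = -3829)
F + (-13*r(1))*Q(4) = -3829 - 13*1*4 = -3829 - 13*4 = -3829 - 52 = -3881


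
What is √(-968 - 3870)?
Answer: I*√4838 ≈ 69.556*I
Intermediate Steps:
√(-968 - 3870) = √(-4838) = I*√4838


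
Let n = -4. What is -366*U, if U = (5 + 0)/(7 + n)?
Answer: -610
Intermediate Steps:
U = 5/3 (U = (5 + 0)/(7 - 4) = 5/3 ≈ 1.6667)
-366*U = -366*5/3 = -610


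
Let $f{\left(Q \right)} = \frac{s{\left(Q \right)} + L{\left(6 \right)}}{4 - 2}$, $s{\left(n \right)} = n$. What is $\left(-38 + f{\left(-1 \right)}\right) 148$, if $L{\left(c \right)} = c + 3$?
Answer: $-5032$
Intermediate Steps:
$L{\left(c \right)} = 3 + c$
$f{\left(Q \right)} = \frac{9}{2} + \frac{Q}{2}$ ($f{\left(Q \right)} = \frac{Q + \left(3 + 6\right)}{4 - 2} = \frac{Q + 9}{2} = \left(9 + Q\right) \frac{1}{2} = \frac{9}{2} + \frac{Q}{2}$)
$\left(-38 + f{\left(-1 \right)}\right) 148 = \left(-38 + \left(\frac{9}{2} + \frac{1}{2} \left(-1\right)\right)\right) 148 = \left(-38 + \left(\frac{9}{2} - \frac{1}{2}\right)\right) 148 = \left(-38 + 4\right) 148 = \left(-34\right) 148 = -5032$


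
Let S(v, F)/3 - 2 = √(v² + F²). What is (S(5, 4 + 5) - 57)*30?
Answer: -1530 + 90*√106 ≈ -603.39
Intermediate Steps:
S(v, F) = 6 + 3*√(F² + v²) (S(v, F) = 6 + 3*√(v² + F²) = 6 + 3*√(F² + v²))
(S(5, 4 + 5) - 57)*30 = ((6 + 3*√((4 + 5)² + 5²)) - 57)*30 = ((6 + 3*√(9² + 25)) - 57)*30 = ((6 + 3*√(81 + 25)) - 57)*30 = ((6 + 3*√106) - 57)*30 = (-51 + 3*√106)*30 = -1530 + 90*√106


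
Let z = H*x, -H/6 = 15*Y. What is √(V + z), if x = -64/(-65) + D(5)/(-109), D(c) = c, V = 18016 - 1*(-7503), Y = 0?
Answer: 13*√151 ≈ 159.75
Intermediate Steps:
H = 0 (H = -90*0 = -6*0 = 0)
V = 25519 (V = 18016 + 7503 = 25519)
x = 6651/7085 (x = -64/(-65) + 5/(-109) = -64*(-1/65) + 5*(-1/109) = 64/65 - 5/109 = 6651/7085 ≈ 0.93874)
z = 0 (z = 0*(6651/7085) = 0)
√(V + z) = √(25519 + 0) = √25519 = 13*√151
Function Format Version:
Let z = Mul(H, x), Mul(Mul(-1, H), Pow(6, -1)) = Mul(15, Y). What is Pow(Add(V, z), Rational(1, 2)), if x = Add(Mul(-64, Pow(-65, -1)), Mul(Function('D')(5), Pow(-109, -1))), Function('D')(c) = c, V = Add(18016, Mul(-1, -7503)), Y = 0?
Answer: Mul(13, Pow(151, Rational(1, 2))) ≈ 159.75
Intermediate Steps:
H = 0 (H = Mul(-6, Mul(15, 0)) = Mul(-6, 0) = 0)
V = 25519 (V = Add(18016, 7503) = 25519)
x = Rational(6651, 7085) (x = Add(Mul(-64, Pow(-65, -1)), Mul(5, Pow(-109, -1))) = Add(Mul(-64, Rational(-1, 65)), Mul(5, Rational(-1, 109))) = Add(Rational(64, 65), Rational(-5, 109)) = Rational(6651, 7085) ≈ 0.93874)
z = 0 (z = Mul(0, Rational(6651, 7085)) = 0)
Pow(Add(V, z), Rational(1, 2)) = Pow(Add(25519, 0), Rational(1, 2)) = Pow(25519, Rational(1, 2)) = Mul(13, Pow(151, Rational(1, 2)))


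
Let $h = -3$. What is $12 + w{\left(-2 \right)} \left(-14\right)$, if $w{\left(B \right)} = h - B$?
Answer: $26$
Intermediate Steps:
$w{\left(B \right)} = -3 - B$
$12 + w{\left(-2 \right)} \left(-14\right) = 12 + \left(-3 - -2\right) \left(-14\right) = 12 + \left(-3 + 2\right) \left(-14\right) = 12 - -14 = 12 + 14 = 26$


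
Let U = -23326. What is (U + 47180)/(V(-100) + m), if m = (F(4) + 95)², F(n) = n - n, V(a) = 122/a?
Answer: 1192700/451189 ≈ 2.6435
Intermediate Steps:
F(n) = 0
m = 9025 (m = (0 + 95)² = 95² = 9025)
(U + 47180)/(V(-100) + m) = (-23326 + 47180)/(122/(-100) + 9025) = 23854/(122*(-1/100) + 9025) = 23854/(-61/50 + 9025) = 23854/(451189/50) = 23854*(50/451189) = 1192700/451189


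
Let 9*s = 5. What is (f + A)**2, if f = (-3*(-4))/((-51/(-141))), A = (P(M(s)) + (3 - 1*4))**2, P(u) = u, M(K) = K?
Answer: 2111953936/1896129 ≈ 1113.8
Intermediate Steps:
s = 5/9 (s = (1/9)*5 = 5/9 ≈ 0.55556)
A = 16/81 (A = (5/9 + (3 - 1*4))**2 = (5/9 + (3 - 4))**2 = (5/9 - 1)**2 = (-4/9)**2 = 16/81 ≈ 0.19753)
f = 564/17 (f = 12/((-51*(-1/141))) = 12/(17/47) = 12*(47/17) = 564/17 ≈ 33.176)
(f + A)**2 = (564/17 + 16/81)**2 = (45956/1377)**2 = 2111953936/1896129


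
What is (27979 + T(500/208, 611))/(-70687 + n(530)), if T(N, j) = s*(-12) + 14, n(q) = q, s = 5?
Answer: -27933/70157 ≈ -0.39815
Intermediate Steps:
T(N, j) = -46 (T(N, j) = 5*(-12) + 14 = -60 + 14 = -46)
(27979 + T(500/208, 611))/(-70687 + n(530)) = (27979 - 46)/(-70687 + 530) = 27933/(-70157) = 27933*(-1/70157) = -27933/70157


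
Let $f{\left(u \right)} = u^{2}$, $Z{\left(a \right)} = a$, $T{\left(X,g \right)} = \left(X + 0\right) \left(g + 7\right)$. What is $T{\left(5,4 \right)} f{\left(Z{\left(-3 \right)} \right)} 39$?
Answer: $19305$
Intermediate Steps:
$T{\left(X,g \right)} = X \left(7 + g\right)$
$T{\left(5,4 \right)} f{\left(Z{\left(-3 \right)} \right)} 39 = 5 \left(7 + 4\right) \left(-3\right)^{2} \cdot 39 = 5 \cdot 11 \cdot 9 \cdot 39 = 55 \cdot 9 \cdot 39 = 495 \cdot 39 = 19305$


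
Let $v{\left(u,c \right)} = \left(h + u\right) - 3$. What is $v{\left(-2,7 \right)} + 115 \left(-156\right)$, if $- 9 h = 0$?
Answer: $-17945$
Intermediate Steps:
$h = 0$ ($h = \left(- \frac{1}{9}\right) 0 = 0$)
$v{\left(u,c \right)} = -3 + u$ ($v{\left(u,c \right)} = \left(0 + u\right) - 3 = u - 3 = -3 + u$)
$v{\left(-2,7 \right)} + 115 \left(-156\right) = \left(-3 - 2\right) + 115 \left(-156\right) = -5 - 17940 = -17945$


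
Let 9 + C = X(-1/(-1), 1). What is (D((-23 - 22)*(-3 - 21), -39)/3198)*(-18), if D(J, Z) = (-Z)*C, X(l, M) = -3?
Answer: 108/41 ≈ 2.6341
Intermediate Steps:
C = -12 (C = -9 - 3 = -12)
D(J, Z) = 12*Z (D(J, Z) = -Z*(-12) = 12*Z)
(D((-23 - 22)*(-3 - 21), -39)/3198)*(-18) = ((12*(-39))/3198)*(-18) = -468*1/3198*(-18) = -6/41*(-18) = 108/41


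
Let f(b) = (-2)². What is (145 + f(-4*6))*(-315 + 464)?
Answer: 22201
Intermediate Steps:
f(b) = 4
(145 + f(-4*6))*(-315 + 464) = (145 + 4)*(-315 + 464) = 149*149 = 22201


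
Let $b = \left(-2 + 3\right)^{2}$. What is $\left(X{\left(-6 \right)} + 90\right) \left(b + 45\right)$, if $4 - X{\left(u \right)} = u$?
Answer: $4600$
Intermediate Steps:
$X{\left(u \right)} = 4 - u$
$b = 1$ ($b = 1^{2} = 1$)
$\left(X{\left(-6 \right)} + 90\right) \left(b + 45\right) = \left(\left(4 - -6\right) + 90\right) \left(1 + 45\right) = \left(\left(4 + 6\right) + 90\right) 46 = \left(10 + 90\right) 46 = 100 \cdot 46 = 4600$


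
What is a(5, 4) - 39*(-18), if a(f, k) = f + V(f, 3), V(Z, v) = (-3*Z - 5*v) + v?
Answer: 680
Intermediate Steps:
V(Z, v) = -4*v - 3*Z (V(Z, v) = (-5*v - 3*Z) + v = -4*v - 3*Z)
a(f, k) = -12 - 2*f (a(f, k) = f + (-4*3 - 3*f) = f + (-12 - 3*f) = -12 - 2*f)
a(5, 4) - 39*(-18) = (-12 - 2*5) - 39*(-18) = (-12 - 10) + 702 = -22 + 702 = 680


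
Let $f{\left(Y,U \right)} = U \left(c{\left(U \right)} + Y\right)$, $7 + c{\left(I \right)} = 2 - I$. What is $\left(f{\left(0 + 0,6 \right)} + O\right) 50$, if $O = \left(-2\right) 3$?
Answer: $-3600$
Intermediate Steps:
$c{\left(I \right)} = -5 - I$ ($c{\left(I \right)} = -7 - \left(-2 + I\right) = -5 - I$)
$f{\left(Y,U \right)} = U \left(-5 + Y - U\right)$ ($f{\left(Y,U \right)} = U \left(\left(-5 - U\right) + Y\right) = U \left(-5 + Y - U\right)$)
$O = -6$
$\left(f{\left(0 + 0,6 \right)} + O\right) 50 = \left(6 \left(-5 + \left(0 + 0\right) - 6\right) - 6\right) 50 = \left(6 \left(-5 + 0 - 6\right) - 6\right) 50 = \left(6 \left(-11\right) - 6\right) 50 = \left(-66 - 6\right) 50 = \left(-72\right) 50 = -3600$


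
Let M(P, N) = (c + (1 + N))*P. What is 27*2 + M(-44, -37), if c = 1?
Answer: 1594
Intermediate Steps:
M(P, N) = P*(2 + N) (M(P, N) = (1 + (1 + N))*P = (2 + N)*P = P*(2 + N))
27*2 + M(-44, -37) = 27*2 - 44*(2 - 37) = 54 - 44*(-35) = 54 + 1540 = 1594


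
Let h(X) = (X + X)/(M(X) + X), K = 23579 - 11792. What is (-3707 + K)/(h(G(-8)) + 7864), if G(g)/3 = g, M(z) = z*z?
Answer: 18584/18087 ≈ 1.0275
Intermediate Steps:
M(z) = z²
G(g) = 3*g
K = 11787
h(X) = 2*X/(X + X²) (h(X) = (X + X)/(X² + X) = (2*X)/(X + X²) = 2*X/(X + X²))
(-3707 + K)/(h(G(-8)) + 7864) = (-3707 + 11787)/(2/(1 + 3*(-8)) + 7864) = 8080/(2/(1 - 24) + 7864) = 8080/(2/(-23) + 7864) = 8080/(2*(-1/23) + 7864) = 8080/(-2/23 + 7864) = 8080/(180870/23) = 8080*(23/180870) = 18584/18087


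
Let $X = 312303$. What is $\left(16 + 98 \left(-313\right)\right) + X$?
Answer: $281645$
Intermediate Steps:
$\left(16 + 98 \left(-313\right)\right) + X = \left(16 + 98 \left(-313\right)\right) + 312303 = \left(16 - 30674\right) + 312303 = -30658 + 312303 = 281645$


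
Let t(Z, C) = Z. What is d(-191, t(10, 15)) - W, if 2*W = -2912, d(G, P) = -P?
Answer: 1446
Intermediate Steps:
W = -1456 (W = (½)*(-2912) = -1456)
d(-191, t(10, 15)) - W = -1*10 - 1*(-1456) = -10 + 1456 = 1446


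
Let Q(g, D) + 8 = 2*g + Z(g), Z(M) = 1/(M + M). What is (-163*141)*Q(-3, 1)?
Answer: 651185/2 ≈ 3.2559e+5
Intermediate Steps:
Z(M) = 1/(2*M)
Q(g, D) = -8 + 1/(2*g) + 2*g (Q(g, D) = -8 + (2*g + 1/(2*g)) = -8 + (1/(2*g) + 2*g) = -8 + 1/(2*g) + 2*g)
(-163*141)*Q(-3, 1) = (-163*141)*(-8 + (½)/(-3) + 2*(-3)) = -22983*(-8 + (½)*(-⅓) - 6) = -22983*(-8 - ⅙ - 6) = -22983*(-85/6) = 651185/2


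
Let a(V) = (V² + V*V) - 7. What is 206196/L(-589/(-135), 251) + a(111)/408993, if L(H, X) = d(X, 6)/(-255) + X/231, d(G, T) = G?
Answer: 31843711903805/15793422 ≈ 2.0163e+6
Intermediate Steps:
a(V) = -7 + 2*V² (a(V) = (V² + V²) - 7 = 2*V² - 7 = -7 + 2*V²)
L(H, X) = 8*X/19635 (L(H, X) = X/(-255) + X/231 = X*(-1/255) + X*(1/231) = -X/255 + X/231 = 8*X/19635)
206196/L(-589/(-135), 251) + a(111)/408993 = 206196/(((8/19635)*251)) + (-7 + 2*111²)/408993 = 206196/(2008/19635) + (-7 + 2*12321)*(1/408993) = 206196*(19635/2008) + (-7 + 24642)*(1/408993) = 1012164615/502 + 24635*(1/408993) = 1012164615/502 + 1895/31461 = 31843711903805/15793422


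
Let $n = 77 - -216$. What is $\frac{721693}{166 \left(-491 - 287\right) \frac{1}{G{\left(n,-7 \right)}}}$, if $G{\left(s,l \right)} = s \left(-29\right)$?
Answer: $\frac{6132225421}{129148} \approx 47482.0$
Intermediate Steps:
$n = 293$ ($n = 77 + 216 = 293$)
$G{\left(s,l \right)} = - 29 s$
$\frac{721693}{166 \left(-491 - 287\right) \frac{1}{G{\left(n,-7 \right)}}} = \frac{721693}{166 \left(-491 - 287\right) \frac{1}{\left(-29\right) 293}} = \frac{721693}{166 \left(-778\right) \frac{1}{-8497}} = \frac{721693}{\left(-129148\right) \left(- \frac{1}{8497}\right)} = \frac{721693}{\frac{129148}{8497}} = 721693 \cdot \frac{8497}{129148} = \frac{6132225421}{129148}$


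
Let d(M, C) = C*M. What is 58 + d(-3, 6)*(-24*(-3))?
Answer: -1238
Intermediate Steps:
58 + d(-3, 6)*(-24*(-3)) = 58 + (6*(-3))*(-24*(-3)) = 58 - 18*72 = 58 - 1296 = -1238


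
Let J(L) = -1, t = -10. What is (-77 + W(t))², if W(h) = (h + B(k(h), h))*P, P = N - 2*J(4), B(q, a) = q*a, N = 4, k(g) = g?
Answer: 214369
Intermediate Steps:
B(q, a) = a*q
P = 6 (P = 4 - 2*(-1) = 4 + 2 = 6)
W(h) = 6*h + 6*h² (W(h) = (h + h*h)*6 = (h + h²)*6 = 6*h + 6*h²)
(-77 + W(t))² = (-77 + 6*(-10)*(1 - 10))² = (-77 + 6*(-10)*(-9))² = (-77 + 540)² = 463² = 214369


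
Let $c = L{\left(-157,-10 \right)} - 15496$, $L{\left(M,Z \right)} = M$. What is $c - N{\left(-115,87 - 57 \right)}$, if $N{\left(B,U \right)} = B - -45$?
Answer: $-15583$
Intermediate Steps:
$N{\left(B,U \right)} = 45 + B$ ($N{\left(B,U \right)} = B + 45 = 45 + B$)
$c = -15653$ ($c = -157 - 15496 = -15653$)
$c - N{\left(-115,87 - 57 \right)} = -15653 - \left(45 - 115\right) = -15653 - -70 = -15653 + 70 = -15583$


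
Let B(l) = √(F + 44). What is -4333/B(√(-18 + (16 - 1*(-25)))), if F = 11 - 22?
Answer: -4333*√33/33 ≈ -754.28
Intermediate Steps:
F = -11
B(l) = √33 (B(l) = √(-11 + 44) = √33)
-4333/B(√(-18 + (16 - 1*(-25)))) = -4333*√33/33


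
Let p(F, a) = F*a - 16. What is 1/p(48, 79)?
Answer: 1/3776 ≈ 0.00026483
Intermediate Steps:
p(F, a) = -16 + F*a
1/p(48, 79) = 1/(-16 + 48*79) = 1/(-16 + 3792) = 1/3776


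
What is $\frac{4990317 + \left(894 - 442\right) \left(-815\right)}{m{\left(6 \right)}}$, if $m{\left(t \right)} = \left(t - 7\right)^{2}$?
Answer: $4621937$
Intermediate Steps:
$m{\left(t \right)} = \left(-7 + t\right)^{2}$
$\frac{4990317 + \left(894 - 442\right) \left(-815\right)}{m{\left(6 \right)}} = \frac{4990317 + \left(894 - 442\right) \left(-815\right)}{\left(-7 + 6\right)^{2}} = \frac{4990317 + 452 \left(-815\right)}{\left(-1\right)^{2}} = \frac{4990317 - 368380}{1} = 4621937 \cdot 1 = 4621937$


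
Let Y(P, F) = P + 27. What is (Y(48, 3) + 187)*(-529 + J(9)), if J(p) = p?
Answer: -136240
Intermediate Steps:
Y(P, F) = 27 + P
(Y(48, 3) + 187)*(-529 + J(9)) = ((27 + 48) + 187)*(-529 + 9) = (75 + 187)*(-520) = 262*(-520) = -136240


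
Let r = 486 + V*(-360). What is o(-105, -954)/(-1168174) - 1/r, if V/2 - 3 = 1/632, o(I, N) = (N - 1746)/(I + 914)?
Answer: 37508237857/62532251420688 ≈ 0.00059982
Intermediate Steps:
o(I, N) = (-1746 + N)/(914 + I)
V = 1897/316 (V = 6 + 2/632 = 6 + 2*(1/632) = 6 + 1/316 = 1897/316 ≈ 6.0032)
r = -132336/79 (r = 486 + (1897/316)*(-360) = 486 - 170730/79 = -132336/79 ≈ -1675.1)
o(-105, -954)/(-1168174) - 1/r = ((-1746 - 954)/(914 - 105))/(-1168174) - 1/(-132336/79) = (-2700/809)*(-1/1168174) - 1*(-79/132336) = ((1/809)*(-2700))*(-1/1168174) + 79/132336 = -2700/809*(-1/1168174) + 79/132336 = 1350/472526383 + 79/132336 = 37508237857/62532251420688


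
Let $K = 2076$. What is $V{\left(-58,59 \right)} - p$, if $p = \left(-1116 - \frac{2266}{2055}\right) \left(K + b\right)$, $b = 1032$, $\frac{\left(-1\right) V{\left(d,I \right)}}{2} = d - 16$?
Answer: $\frac{2378390636}{685} \approx 3.4721 \cdot 10^{6}$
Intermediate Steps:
$V{\left(d,I \right)} = 32 - 2 d$ ($V{\left(d,I \right)} = - 2 \left(d - 16\right) = - 2 \left(-16 + d\right) = 32 - 2 d$)
$p = - \frac{2378289256}{685}$ ($p = \left(-1116 - \frac{2266}{2055}\right) \left(2076 + 1032\right) = \left(-1116 - \frac{2266}{2055}\right) 3108 = \left(- \frac{2295646}{2055}\right) 3108 = - \frac{2378289256}{685} \approx -3.472 \cdot 10^{6}$)
$V{\left(-58,59 \right)} - p = \left(32 - -116\right) - - \frac{2378289256}{685} = \left(32 + 116\right) + \frac{2378289256}{685} = 148 + \frac{2378289256}{685} = \frac{2378390636}{685}$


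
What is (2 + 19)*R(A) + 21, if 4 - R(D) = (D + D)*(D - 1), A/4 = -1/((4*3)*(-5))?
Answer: 8071/75 ≈ 107.61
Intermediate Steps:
A = 1/15 (A = 4*(-1/((4*3)*(-5))) = 4*(-1/(12*(-5))) = 4*(-1/(-60)) = 4*(-1*(-1/60)) = 4*(1/60) = 1/15 ≈ 0.066667)
R(D) = 4 - 2*D*(-1 + D) (R(D) = 4 - (D + D)*(D - 1) = 4 - 2*D*(-1 + D))
(2 + 19)*R(A) + 21 = (2 + 19)*(4 - 2*(1/15)**2 + 2*(1/15)) + 21 = 21*(4 - 2*1/225 + 2/15) + 21 = 21*(4 - 2/225 + 2/15) + 21 = 21*(928/225) + 21 = 6496/75 + 21 = 8071/75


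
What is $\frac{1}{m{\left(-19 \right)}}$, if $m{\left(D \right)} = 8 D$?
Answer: $- \frac{1}{152} \approx -0.0065789$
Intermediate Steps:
$\frac{1}{m{\left(-19 \right)}} = \frac{1}{8 \left(-19\right)} = \frac{1}{-152} = - \frac{1}{152}$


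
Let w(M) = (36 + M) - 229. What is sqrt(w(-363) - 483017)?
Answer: I*sqrt(483573) ≈ 695.39*I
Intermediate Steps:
w(M) = -193 + M
sqrt(w(-363) - 483017) = sqrt((-193 - 363) - 483017) = sqrt(-556 - 483017) = sqrt(-483573) = I*sqrt(483573)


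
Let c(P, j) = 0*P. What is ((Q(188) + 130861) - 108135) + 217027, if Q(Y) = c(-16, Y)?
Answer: 239753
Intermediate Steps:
c(P, j) = 0
Q(Y) = 0
((Q(188) + 130861) - 108135) + 217027 = ((0 + 130861) - 108135) + 217027 = (130861 - 108135) + 217027 = 22726 + 217027 = 239753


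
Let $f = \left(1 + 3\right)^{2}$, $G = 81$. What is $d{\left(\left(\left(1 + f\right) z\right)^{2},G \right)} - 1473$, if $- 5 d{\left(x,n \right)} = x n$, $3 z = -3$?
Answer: $- \frac{30774}{5} \approx -6154.8$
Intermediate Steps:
$z = -1$ ($z = \frac{1}{3} \left(-3\right) = -1$)
$f = 16$ ($f = 4^{2} = 16$)
$d{\left(x,n \right)} = - \frac{n x}{5}$ ($d{\left(x,n \right)} = - \frac{x n}{5} = - \frac{n x}{5}$)
$d{\left(\left(\left(1 + f\right) z\right)^{2},G \right)} - 1473 = \left(- \frac{1}{5}\right) 81 \left(\left(1 + 16\right) \left(-1\right)\right)^{2} - 1473 = \left(- \frac{1}{5}\right) 81 \left(17 \left(-1\right)\right)^{2} - 1473 = \left(- \frac{1}{5}\right) 81 \left(-17\right)^{2} - 1473 = \left(- \frac{1}{5}\right) 81 \cdot 289 - 1473 = - \frac{23409}{5} - 1473 = - \frac{30774}{5}$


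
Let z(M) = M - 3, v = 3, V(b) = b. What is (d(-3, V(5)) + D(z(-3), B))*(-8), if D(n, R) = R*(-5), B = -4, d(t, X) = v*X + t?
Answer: -256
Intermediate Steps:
d(t, X) = t + 3*X (d(t, X) = 3*X + t = t + 3*X)
z(M) = -3 + M
D(n, R) = -5*R
(d(-3, V(5)) + D(z(-3), B))*(-8) = ((-3 + 3*5) - 5*(-4))*(-8) = ((-3 + 15) + 20)*(-8) = (12 + 20)*(-8) = 32*(-8) = -256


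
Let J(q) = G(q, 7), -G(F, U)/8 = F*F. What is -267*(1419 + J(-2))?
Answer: -370329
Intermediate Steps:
G(F, U) = -8*F**2 (G(F, U) = -8*F*F = -8*F**2)
J(q) = -8*q**2
-267*(1419 + J(-2)) = -267*(1419 - 8*(-2)**2) = -267*(1419 - 8*4) = -267*(1419 - 32) = -267*1387 = -370329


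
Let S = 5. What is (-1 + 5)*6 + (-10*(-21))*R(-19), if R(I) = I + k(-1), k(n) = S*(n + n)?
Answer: -6066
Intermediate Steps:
k(n) = 10*n (k(n) = 5*(n + n) = 5*(2*n) = 10*n)
R(I) = -10 + I (R(I) = I + 10*(-1) = I - 10 = -10 + I)
(-1 + 5)*6 + (-10*(-21))*R(-19) = (-1 + 5)*6 + (-10*(-21))*(-10 - 19) = 4*6 + 210*(-29) = 24 - 6090 = -6066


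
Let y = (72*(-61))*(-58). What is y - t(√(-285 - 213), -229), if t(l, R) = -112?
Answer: 254848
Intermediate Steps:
y = 254736 (y = -4392*(-58) = 254736)
y - t(√(-285 - 213), -229) = 254736 - 1*(-112) = 254736 + 112 = 254848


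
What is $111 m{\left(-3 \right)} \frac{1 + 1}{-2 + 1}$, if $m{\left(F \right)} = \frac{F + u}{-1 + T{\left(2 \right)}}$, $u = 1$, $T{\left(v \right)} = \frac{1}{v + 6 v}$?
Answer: $- \frac{6216}{13} \approx -478.15$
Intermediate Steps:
$T{\left(v \right)} = \frac{1}{7 v}$
$m{\left(F \right)} = - \frac{14}{13} - \frac{14 F}{13}$ ($m{\left(F \right)} = \frac{F + 1}{-1 + \frac{1}{7 \cdot 2}} = \frac{1 + F}{-1 + \frac{1}{7} \cdot \frac{1}{2}} = \frac{1 + F}{-1 + \frac{1}{14}} = \frac{1 + F}{- \frac{13}{14}} = \left(1 + F\right) \left(- \frac{14}{13}\right) = - \frac{14}{13} - \frac{14 F}{13}$)
$111 m{\left(-3 \right)} \frac{1 + 1}{-2 + 1} = 111 \left(- \frac{14}{13} - - \frac{42}{13}\right) \frac{1 + 1}{-2 + 1} = 111 \left(- \frac{14}{13} + \frac{42}{13}\right) \frac{2}{-1} = 111 \frac{28 \cdot 2 \left(-1\right)}{13} = 111 \cdot \frac{28}{13} \left(-2\right) = 111 \left(- \frac{56}{13}\right) = - \frac{6216}{13}$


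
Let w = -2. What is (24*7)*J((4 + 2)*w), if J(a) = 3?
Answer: 504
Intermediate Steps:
(24*7)*J((4 + 2)*w) = (24*7)*3 = 168*3 = 504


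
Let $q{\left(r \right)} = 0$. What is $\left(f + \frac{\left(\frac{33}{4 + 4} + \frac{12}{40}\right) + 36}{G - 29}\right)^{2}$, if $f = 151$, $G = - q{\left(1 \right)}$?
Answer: $\frac{30117172849}{1345600} \approx 22382.0$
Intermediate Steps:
$G = 0$ ($G = \left(-1\right) 0 = 0$)
$\left(f + \frac{\left(\frac{33}{4 + 4} + \frac{12}{40}\right) + 36}{G - 29}\right)^{2} = \left(151 + \frac{\left(\frac{33}{4 + 4} + \frac{12}{40}\right) + 36}{0 - 29}\right)^{2} = \left(151 + \frac{\left(\frac{33}{8} + 12 \cdot \frac{1}{40}\right) + 36}{-29}\right)^{2} = \left(151 + \left(\left(33 \cdot \frac{1}{8} + \frac{3}{10}\right) + 36\right) \left(- \frac{1}{29}\right)\right)^{2} = \left(151 + \left(\left(\frac{33}{8} + \frac{3}{10}\right) + 36\right) \left(- \frac{1}{29}\right)\right)^{2} = \left(151 + \left(\frac{177}{40} + 36\right) \left(- \frac{1}{29}\right)\right)^{2} = \left(151 + \frac{1617}{40} \left(- \frac{1}{29}\right)\right)^{2} = \left(151 - \frac{1617}{1160}\right)^{2} = \left(\frac{173543}{1160}\right)^{2} = \frac{30117172849}{1345600}$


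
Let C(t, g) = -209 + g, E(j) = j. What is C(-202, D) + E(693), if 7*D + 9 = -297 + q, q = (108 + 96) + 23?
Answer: 3309/7 ≈ 472.71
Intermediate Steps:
q = 227 (q = 204 + 23 = 227)
D = -79/7 (D = -9/7 + (-297 + 227)/7 = -9/7 + (⅐)*(-70) = -9/7 - 10 = -79/7 ≈ -11.286)
C(-202, D) + E(693) = (-209 - 79/7) + 693 = -1542/7 + 693 = 3309/7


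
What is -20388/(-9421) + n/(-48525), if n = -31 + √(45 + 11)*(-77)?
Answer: 989619751/457154025 + 154*√14/48525 ≈ 2.1766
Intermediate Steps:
n = -31 - 154*√14 (n = -31 + √56*(-77) = -31 + (2*√14)*(-77) = -31 - 154*√14 ≈ -607.21)
-20388/(-9421) + n/(-48525) = -20388/(-9421) + (-31 - 154*√14)/(-48525) = -20388*(-1/9421) + (-31 - 154*√14)*(-1/48525) = 20388/9421 + (31/48525 + 154*√14/48525) = 989619751/457154025 + 154*√14/48525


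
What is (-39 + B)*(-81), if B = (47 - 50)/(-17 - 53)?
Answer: 220887/70 ≈ 3155.5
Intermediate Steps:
B = 3/70 (B = -3/(-70) = -3*(-1/70) = 3/70 ≈ 0.042857)
(-39 + B)*(-81) = (-39 + 3/70)*(-81) = -2727/70*(-81) = 220887/70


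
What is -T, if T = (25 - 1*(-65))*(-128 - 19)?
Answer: 13230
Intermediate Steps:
T = -13230 (T = (25 + 65)*(-147) = 90*(-147) = -13230)
-T = -1*(-13230) = 13230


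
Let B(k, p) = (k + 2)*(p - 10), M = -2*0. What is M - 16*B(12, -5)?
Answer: 3360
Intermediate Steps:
M = 0
B(k, p) = (-10 + p)*(2 + k) (B(k, p) = (2 + k)*(-10 + p) = (-10 + p)*(2 + k))
M - 16*B(12, -5) = 0 - 16*(-20 - 10*12 + 2*(-5) + 12*(-5)) = 0 - 16*(-20 - 120 - 10 - 60) = 0 - 16*(-210) = 0 + 3360 = 3360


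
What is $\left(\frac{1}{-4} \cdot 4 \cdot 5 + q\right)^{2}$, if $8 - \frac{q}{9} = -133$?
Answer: $1597696$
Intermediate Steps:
$q = 1269$ ($q = 72 - -1197 = 72 + 1197 = 1269$)
$\left(\frac{1}{-4} \cdot 4 \cdot 5 + q\right)^{2} = \left(\frac{1}{-4} \cdot 4 \cdot 5 + 1269\right)^{2} = \left(\left(- \frac{1}{4}\right) 4 \cdot 5 + 1269\right)^{2} = \left(\left(-1\right) 5 + 1269\right)^{2} = \left(-5 + 1269\right)^{2} = 1264^{2} = 1597696$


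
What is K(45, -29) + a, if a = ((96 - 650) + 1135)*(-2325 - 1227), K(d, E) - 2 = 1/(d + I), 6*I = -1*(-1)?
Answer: -559265404/271 ≈ -2.0637e+6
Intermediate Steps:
I = ⅙ (I = (-1*(-1))/6 = (⅙)*1 = ⅙ ≈ 0.16667)
K(d, E) = 2 + 1/(⅙ + d) (K(d, E) = 2 + 1/(d + ⅙) = 2 + 1/(⅙ + d))
a = -2063712 (a = (-554 + 1135)*(-3552) = 581*(-3552) = -2063712)
K(45, -29) + a = 4*(2 + 3*45)/(1 + 6*45) - 2063712 = 4*(2 + 135)/(1 + 270) - 2063712 = 4*137/271 - 2063712 = 4*(1/271)*137 - 2063712 = 548/271 - 2063712 = -559265404/271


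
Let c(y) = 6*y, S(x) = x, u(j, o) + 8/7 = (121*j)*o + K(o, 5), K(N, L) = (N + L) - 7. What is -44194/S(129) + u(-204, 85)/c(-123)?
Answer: 185137811/74046 ≈ 2500.3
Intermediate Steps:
K(N, L) = -7 + L + N (K(N, L) = (L + N) - 7 = -7 + L + N)
u(j, o) = -22/7 + o + 121*j*o (u(j, o) = -8/7 + ((121*j)*o + (-7 + 5 + o)) = -8/7 + (121*j*o + (-2 + o)) = -8/7 + (-2 + o + 121*j*o) = -22/7 + o + 121*j*o)
-44194/S(129) + u(-204, 85)/c(-123) = -44194/129 + (-22/7 + 85 + 121*(-204)*85)/((6*(-123))) = -44194*1/129 + (-22/7 + 85 - 2098140)/(-738) = -44194/129 - 14686407/7*(-1/738) = -44194/129 + 1631823/574 = 185137811/74046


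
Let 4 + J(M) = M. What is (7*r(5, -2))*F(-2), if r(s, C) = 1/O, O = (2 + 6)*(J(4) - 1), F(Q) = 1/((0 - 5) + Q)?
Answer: ⅛ ≈ 0.12500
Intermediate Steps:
J(M) = -4 + M
F(Q) = 1/(-5 + Q)
O = -8 (O = (2 + 6)*((-4 + 4) - 1) = 8*(0 - 1) = 8*(-1) = -8)
r(s, C) = -⅛ (r(s, C) = 1/(-8) = -⅛)
(7*r(5, -2))*F(-2) = (7*(-⅛))/(-5 - 2) = -7/8/(-7) = -7/8*(-⅐) = ⅛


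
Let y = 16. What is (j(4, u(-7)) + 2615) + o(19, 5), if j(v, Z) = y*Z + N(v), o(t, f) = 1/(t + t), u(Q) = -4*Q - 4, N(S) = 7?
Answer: 114229/38 ≈ 3006.0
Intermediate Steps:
u(Q) = -4 - 4*Q
o(t, f) = 1/(2*t)
j(v, Z) = 7 + 16*Z (j(v, Z) = 16*Z + 7 = 7 + 16*Z)
(j(4, u(-7)) + 2615) + o(19, 5) = ((7 + 16*(-4 - 4*(-7))) + 2615) + (½)/19 = ((7 + 16*(-4 + 28)) + 2615) + (½)*(1/19) = ((7 + 16*24) + 2615) + 1/38 = ((7 + 384) + 2615) + 1/38 = (391 + 2615) + 1/38 = 3006 + 1/38 = 114229/38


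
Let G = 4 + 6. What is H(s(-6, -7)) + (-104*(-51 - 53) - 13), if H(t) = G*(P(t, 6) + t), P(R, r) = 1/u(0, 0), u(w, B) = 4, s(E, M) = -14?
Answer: 21331/2 ≈ 10666.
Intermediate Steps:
G = 10
P(R, r) = 1/4
H(t) = 5/2 + 10*t (H(t) = 10*(1/4 + t) = 5/2 + 10*t)
H(s(-6, -7)) + (-104*(-51 - 53) - 13) = (5/2 + 10*(-14)) + (-104*(-51 - 53) - 13) = (5/2 - 140) + (-104*(-104) - 13) = -275/2 + (10816 - 13) = -275/2 + 10803 = 21331/2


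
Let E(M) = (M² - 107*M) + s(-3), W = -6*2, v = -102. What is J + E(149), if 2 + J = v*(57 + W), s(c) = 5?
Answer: 1671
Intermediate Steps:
W = -12
J = -4592 (J = -2 - 102*(57 - 12) = -2 - 102*45 = -2 - 4590 = -4592)
E(M) = 5 + M² - 107*M (E(M) = (M² - 107*M) + 5 = 5 + M² - 107*M)
J + E(149) = -4592 + (5 + 149² - 107*149) = -4592 + (5 + 22201 - 15943) = -4592 + 6263 = 1671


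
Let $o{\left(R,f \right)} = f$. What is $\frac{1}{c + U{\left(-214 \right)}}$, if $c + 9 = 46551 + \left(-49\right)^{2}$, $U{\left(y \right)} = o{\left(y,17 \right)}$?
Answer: $\frac{1}{48960} \approx 2.0425 \cdot 10^{-5}$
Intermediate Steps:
$U{\left(y \right)} = 17$
$c = 48943$ ($c = -9 + \left(46551 + \left(-49\right)^{2}\right) = -9 + \left(46551 + 2401\right) = -9 + 48952 = 48943$)
$\frac{1}{c + U{\left(-214 \right)}} = \frac{1}{48943 + 17} = \frac{1}{48960}$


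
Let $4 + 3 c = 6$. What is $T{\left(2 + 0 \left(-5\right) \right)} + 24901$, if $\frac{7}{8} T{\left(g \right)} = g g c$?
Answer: $\frac{522985}{21} \approx 24904.0$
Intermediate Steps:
$c = \frac{2}{3}$ ($c = - \frac{4}{3} + \frac{1}{3} \cdot 6 = - \frac{4}{3} + 2 = \frac{2}{3} \approx 0.66667$)
$T{\left(g \right)} = \frac{16 g^{2}}{21}$ ($T{\left(g \right)} = \frac{8 g g \frac{2}{3}}{7} = \frac{8 g^{2} \cdot \frac{2}{3}}{7} = \frac{8 \frac{2 g^{2}}{3}}{7} = \frac{16 g^{2}}{21}$)
$T{\left(2 + 0 \left(-5\right) \right)} + 24901 = \frac{16 \left(2 + 0 \left(-5\right)\right)^{2}}{21} + 24901 = \frac{16 \left(2 + 0\right)^{2}}{21} + 24901 = \frac{16 \cdot 2^{2}}{21} + 24901 = \frac{16}{21} \cdot 4 + 24901 = \frac{64}{21} + 24901 = \frac{522985}{21}$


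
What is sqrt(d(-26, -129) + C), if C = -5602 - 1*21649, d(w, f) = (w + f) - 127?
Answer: I*sqrt(27533) ≈ 165.93*I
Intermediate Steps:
d(w, f) = -127 + f + w (d(w, f) = (f + w) - 127 = -127 + f + w)
C = -27251 (C = -5602 - 21649 = -27251)
sqrt(d(-26, -129) + C) = sqrt((-127 - 129 - 26) - 27251) = sqrt(-282 - 27251) = sqrt(-27533) = I*sqrt(27533)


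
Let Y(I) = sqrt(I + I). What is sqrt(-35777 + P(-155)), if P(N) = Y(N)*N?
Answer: sqrt(-35777 - 155*I*sqrt(310)) ≈ 7.2088 - 189.29*I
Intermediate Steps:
Y(I) = sqrt(2)*sqrt(I) (Y(I) = sqrt(2*I) = sqrt(2)*sqrt(I))
P(N) = sqrt(2)*N**(3/2) (P(N) = (sqrt(2)*sqrt(N))*N = sqrt(2)*N**(3/2))
sqrt(-35777 + P(-155)) = sqrt(-35777 + sqrt(2)*(-155)**(3/2)) = sqrt(-35777 + sqrt(2)*(-155*I*sqrt(155))) = sqrt(-35777 - 155*I*sqrt(310))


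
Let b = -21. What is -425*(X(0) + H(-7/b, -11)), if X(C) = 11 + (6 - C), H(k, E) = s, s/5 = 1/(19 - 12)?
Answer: -52700/7 ≈ -7528.6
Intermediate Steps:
s = 5/7 (s = 5/(19 - 12) = 5/7 ≈ 0.71429)
H(k, E) = 5/7
X(C) = 17 - C
-425*(X(0) + H(-7/b, -11)) = -425*((17 - 1*0) + 5/7) = -425*((17 + 0) + 5/7) = -425*(17 + 5/7) = -425*124/7 = -52700/7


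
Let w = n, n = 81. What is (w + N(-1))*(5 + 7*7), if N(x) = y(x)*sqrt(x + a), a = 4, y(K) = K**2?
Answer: 4374 + 54*sqrt(3) ≈ 4467.5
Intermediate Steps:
w = 81
N(x) = x**2*sqrt(4 + x) (N(x) = x**2*sqrt(x + 4) = x**2*sqrt(4 + x))
(w + N(-1))*(5 + 7*7) = (81 + (-1)**2*sqrt(4 - 1))*(5 + 7*7) = (81 + 1*sqrt(3))*(5 + 49) = (81 + sqrt(3))*54 = 4374 + 54*sqrt(3)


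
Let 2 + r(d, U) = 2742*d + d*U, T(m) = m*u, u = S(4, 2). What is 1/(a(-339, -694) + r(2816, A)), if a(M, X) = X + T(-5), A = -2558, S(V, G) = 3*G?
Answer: 1/517418 ≈ 1.9327e-6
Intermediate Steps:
u = 6 (u = 3*2 = 6)
T(m) = 6*m (T(m) = m*6 = 6*m)
a(M, X) = -30 + X (a(M, X) = X + 6*(-5) = X - 30 = -30 + X)
r(d, U) = -2 + 2742*d + U*d (r(d, U) = -2 + (2742*d + d*U) = -2 + (2742*d + U*d) = -2 + 2742*d + U*d)
1/(a(-339, -694) + r(2816, A)) = 1/((-30 - 694) + (-2 + 2742*2816 - 2558*2816)) = 1/(-724 + (-2 + 7721472 - 7203328)) = 1/(-724 + 518142) = 1/517418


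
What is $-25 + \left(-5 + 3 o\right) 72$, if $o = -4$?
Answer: $-1249$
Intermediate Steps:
$-25 + \left(-5 + 3 o\right) 72 = -25 + \left(-5 + 3 \left(-4\right)\right) 72 = -25 + \left(-5 - 12\right) 72 = -25 - 1224 = -1249$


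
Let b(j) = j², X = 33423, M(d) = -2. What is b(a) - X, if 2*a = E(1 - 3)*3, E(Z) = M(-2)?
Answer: -33414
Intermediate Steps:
E(Z) = -2
a = -3 (a = (-2*3)/2 = (½)*(-6) = -3)
b(a) - X = (-3)² - 1*33423 = 9 - 33423 = -33414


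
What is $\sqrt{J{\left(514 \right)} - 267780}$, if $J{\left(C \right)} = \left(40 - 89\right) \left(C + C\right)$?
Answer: $2 i \sqrt{79538} \approx 564.05 i$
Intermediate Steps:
$J{\left(C \right)} = - 98 C$ ($J{\left(C \right)} = - 49 \cdot 2 C = - 98 C$)
$\sqrt{J{\left(514 \right)} - 267780} = \sqrt{\left(-98\right) 514 - 267780} = \sqrt{-50372 - 267780} = \sqrt{-318152} = 2 i \sqrt{79538}$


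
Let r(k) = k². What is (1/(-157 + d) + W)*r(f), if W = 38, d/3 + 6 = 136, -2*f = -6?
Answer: 79695/233 ≈ 342.04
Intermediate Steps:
f = 3 (f = -½*(-6) = 3)
d = 390 (d = -18 + 3*136 = -18 + 408 = 390)
(1/(-157 + d) + W)*r(f) = (1/(-157 + 390) + 38)*3² = (1/233 + 38)*9 = (8855/233)*9 = 79695/233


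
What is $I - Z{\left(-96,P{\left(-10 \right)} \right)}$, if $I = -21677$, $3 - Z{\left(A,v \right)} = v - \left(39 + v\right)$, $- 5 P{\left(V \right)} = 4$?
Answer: $-21719$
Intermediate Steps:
$P{\left(V \right)} = - \frac{4}{5}$ ($P{\left(V \right)} = \left(- \frac{1}{5}\right) 4 = - \frac{4}{5}$)
$Z{\left(A,v \right)} = 42$ ($Z{\left(A,v \right)} = 3 - \left(v - \left(39 + v\right)\right) = 3 - -39 = 3 + 39 = 42$)
$I - Z{\left(-96,P{\left(-10 \right)} \right)} = -21677 - 42 = -21719$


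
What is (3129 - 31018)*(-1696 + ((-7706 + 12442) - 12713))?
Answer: 269770297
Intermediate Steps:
(3129 - 31018)*(-1696 + ((-7706 + 12442) - 12713)) = -27889*(-1696 + (4736 - 12713)) = -27889*(-1696 - 7977) = -27889*(-9673) = 269770297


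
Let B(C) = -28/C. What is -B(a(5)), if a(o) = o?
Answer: 28/5 ≈ 5.6000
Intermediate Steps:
-B(a(5)) = -(-28)/5 = -1*(-28/5) = 28/5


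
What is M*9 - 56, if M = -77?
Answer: -749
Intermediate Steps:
M*9 - 56 = -77*9 - 56 = -693 - 56 = -749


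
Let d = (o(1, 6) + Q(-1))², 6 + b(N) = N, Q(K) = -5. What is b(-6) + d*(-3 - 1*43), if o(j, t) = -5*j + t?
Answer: -748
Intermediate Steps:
b(N) = -6 + N
o(j, t) = t - 5*j
d = 16 (d = ((6 - 5*1) - 5)² = ((6 - 5) - 5)² = (1 - 5)² = (-4)² = 16)
b(-6) + d*(-3 - 1*43) = (-6 - 6) + 16*(-3 - 1*43) = -12 + 16*(-3 - 43) = -12 + 16*(-46) = -12 - 736 = -748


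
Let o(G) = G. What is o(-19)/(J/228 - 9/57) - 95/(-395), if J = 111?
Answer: -113601/1975 ≈ -57.519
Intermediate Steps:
o(-19)/(J/228 - 9/57) - 95/(-395) = -19/(111/228 - 9/57) - 95/(-395) = -19/(111*(1/228) - 9*1/57) - 95*(-1/395) = -19/(37/76 - 3/19) + 19/79 = -19/25/76 + 19/79 = -19*76/25 + 19/79 = -1444/25 + 19/79 = -113601/1975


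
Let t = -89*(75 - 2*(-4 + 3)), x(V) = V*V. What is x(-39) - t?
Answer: 8374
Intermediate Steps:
x(V) = V²
t = -6853 (t = -89*(75 - 2*(-1)) = -89*(75 + 2) = -89*77 = -6853)
x(-39) - t = (-39)² - 1*(-6853) = 1521 + 6853 = 8374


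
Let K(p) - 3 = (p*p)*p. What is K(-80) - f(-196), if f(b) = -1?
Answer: -511996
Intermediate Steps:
K(p) = 3 + p³ (K(p) = 3 + (p*p)*p = 3 + p²*p = 3 + p³)
K(-80) - f(-196) = (3 + (-80)³) - 1*(-1) = (3 - 512000) + 1 = -511997 + 1 = -511996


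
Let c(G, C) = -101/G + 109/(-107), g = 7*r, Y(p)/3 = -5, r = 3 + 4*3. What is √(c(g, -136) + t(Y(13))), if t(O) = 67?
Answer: √8207088855/11235 ≈ 8.0635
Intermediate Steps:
r = 15 (r = 3 + 12 = 15)
Y(p) = -15 (Y(p) = 3*(-5) = -15)
g = 105 (g = 7*15 = 105)
c(G, C) = -109/107 - 101/G (c(G, C) = -101/G + 109*(-1/107) = -101/G - 109/107 = -109/107 - 101/G)
√(c(g, -136) + t(Y(13))) = √((-109/107 - 101/105) + 67) = √(-22252/11235 + 67) = √(730493/11235) = √8207088855/11235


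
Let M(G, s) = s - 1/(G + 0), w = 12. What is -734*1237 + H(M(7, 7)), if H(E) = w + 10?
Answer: -907936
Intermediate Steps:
M(G, s) = s - 1/G
H(E) = 22 (H(E) = 12 + 10 = 22)
-734*1237 + H(M(7, 7)) = -734*1237 + 22 = -907958 + 22 = -907936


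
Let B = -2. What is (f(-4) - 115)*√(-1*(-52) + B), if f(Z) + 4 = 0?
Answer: -595*√2 ≈ -841.46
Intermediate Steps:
f(Z) = -4 (f(Z) = -4 + 0 = -4)
(f(-4) - 115)*√(-1*(-52) + B) = (-4 - 115)*√(-1*(-52) - 2) = -119*√(52 - 2) = -595*√2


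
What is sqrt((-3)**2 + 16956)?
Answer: 3*sqrt(1885) ≈ 130.25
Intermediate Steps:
sqrt((-3)**2 + 16956) = sqrt(9 + 16956) = sqrt(16965) = 3*sqrt(1885)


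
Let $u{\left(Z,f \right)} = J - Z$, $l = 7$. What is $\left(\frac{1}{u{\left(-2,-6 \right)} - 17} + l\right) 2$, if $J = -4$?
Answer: $\frac{264}{19} \approx 13.895$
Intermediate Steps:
$u{\left(Z,f \right)} = -4 - Z$
$\left(\frac{1}{u{\left(-2,-6 \right)} - 17} + l\right) 2 = \left(\frac{1}{\left(-4 - -2\right) - 17} + 7\right) 2 = \left(\frac{1}{\left(-4 + 2\right) - 17} + 7\right) 2 = \left(\frac{1}{-2 - 17} + 7\right) 2 = \left(\frac{1}{-19} + 7\right) 2 = \left(- \frac{1}{19} + 7\right) 2 = \frac{132}{19} \cdot 2 = \frac{264}{19}$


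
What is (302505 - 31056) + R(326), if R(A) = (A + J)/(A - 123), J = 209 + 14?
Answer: 55104696/203 ≈ 2.7145e+5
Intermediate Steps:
J = 223
R(A) = (223 + A)/(-123 + A) (R(A) = (A + 223)/(A - 123) = (223 + A)/(-123 + A))
(302505 - 31056) + R(326) = (302505 - 31056) + (223 + 326)/(-123 + 326) = 271449 + 549/203 = 55104696/203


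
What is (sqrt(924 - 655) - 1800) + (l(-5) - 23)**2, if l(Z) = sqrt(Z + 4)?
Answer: -1272 + sqrt(269) - 46*I ≈ -1255.6 - 46.0*I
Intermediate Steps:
l(Z) = sqrt(4 + Z)
(sqrt(924 - 655) - 1800) + (l(-5) - 23)**2 = (sqrt(924 - 655) - 1800) + (sqrt(4 - 5) - 23)**2 = (sqrt(269) - 1800) + (sqrt(-1) - 23)**2 = (-1800 + sqrt(269)) + (I - 23)**2 = (-1800 + sqrt(269)) + (-23 + I)**2 = -1800 + sqrt(269) + (-23 + I)**2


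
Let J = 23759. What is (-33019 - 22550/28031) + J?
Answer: -259589610/28031 ≈ -9260.8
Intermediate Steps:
(-33019 - 22550/28031) + J = (-33019 - 22550/28031) + 23759 = -925578139/28031 + 23759 = -259589610/28031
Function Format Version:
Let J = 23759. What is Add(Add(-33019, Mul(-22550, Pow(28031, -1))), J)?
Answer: Rational(-259589610, 28031) ≈ -9260.8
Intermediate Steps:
Add(Add(-33019, Mul(-22550, Pow(28031, -1))), J) = Add(Add(-33019, Mul(-22550, Pow(28031, -1))), 23759) = Add(Add(-33019, Mul(-22550, Rational(1, 28031))), 23759) = Add(Add(-33019, Rational(-22550, 28031)), 23759) = Add(Rational(-925578139, 28031), 23759) = Rational(-259589610, 28031)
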